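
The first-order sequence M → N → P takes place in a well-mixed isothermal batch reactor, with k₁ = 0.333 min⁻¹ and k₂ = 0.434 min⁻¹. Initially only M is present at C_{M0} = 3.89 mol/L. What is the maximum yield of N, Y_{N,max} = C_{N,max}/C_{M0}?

0.320

Evaluating C_N at t_opt = ln(k₂/k₁)/(k₂−k₁) gives C_{N,max}/C_{M0} = (k₁/k₂)^[k₂/(k₂−k₁)].
= (0.333/0.434)^(0.434/(0.434−0.333)) = (0.7673)^(4.297) = 0.3204.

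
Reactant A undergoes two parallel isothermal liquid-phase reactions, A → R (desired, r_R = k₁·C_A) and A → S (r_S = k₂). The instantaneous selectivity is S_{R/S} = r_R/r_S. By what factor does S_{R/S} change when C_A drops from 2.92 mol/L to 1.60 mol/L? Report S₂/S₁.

S_{R/S} = (k₁/k₂)·C_A, so S₂/S₁ = (C_{A,2}/C_{A,1}).
= 1.60/2.92 = 0.548.
Selectivity toward R falls as C_A falls — high-concentration operation is favoured.

0.548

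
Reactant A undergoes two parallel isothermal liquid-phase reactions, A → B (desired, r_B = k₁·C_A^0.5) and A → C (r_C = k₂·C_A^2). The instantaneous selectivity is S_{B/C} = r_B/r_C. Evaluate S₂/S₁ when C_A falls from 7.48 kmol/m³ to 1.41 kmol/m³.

S_{B/C} = (k₁/k₂)·C_A^-1.5, so S₂/S₁ = (C_{A,2}/C_{A,1})^-1.5.
= (1.41/7.48)^(-1.5) = (0.1885)^(-1.5) = 12.2.

12.2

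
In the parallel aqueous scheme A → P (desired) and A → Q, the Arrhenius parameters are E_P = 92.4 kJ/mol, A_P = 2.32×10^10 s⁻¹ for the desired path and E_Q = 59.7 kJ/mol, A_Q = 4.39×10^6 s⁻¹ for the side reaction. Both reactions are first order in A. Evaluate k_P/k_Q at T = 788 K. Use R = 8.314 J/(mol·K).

35.9

With equal orders, S_{P/Q} = k_P/k_Q = (A_P/A_Q)·exp[(E_Q−E_P)/(RT)].
(E_Q−E_P)/(RT) = (59.7−92.4)×10³/(8.314×788) = -32700/6551 = -4.991.
k_P/k_Q = (2.32×10^10/4.39×10^6)·exp(-4.991) = 5285 × 0.006797 = 35.9.
Since E_P > E_Q, raising the temperature improves selectivity toward P.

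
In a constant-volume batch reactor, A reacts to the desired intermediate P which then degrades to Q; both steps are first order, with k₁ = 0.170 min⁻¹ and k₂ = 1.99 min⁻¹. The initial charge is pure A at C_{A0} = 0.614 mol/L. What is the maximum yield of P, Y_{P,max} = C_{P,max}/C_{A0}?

For a first-order series the maximum intermediate yield is C_{P,max}/C_{A0} = (k₁/k₂)^[k₂/(k₂−k₁)].
= (0.170/1.99)^(1.99/(1.99−0.170)) = (0.08543)^(1.093) = 0.06789.

0.0679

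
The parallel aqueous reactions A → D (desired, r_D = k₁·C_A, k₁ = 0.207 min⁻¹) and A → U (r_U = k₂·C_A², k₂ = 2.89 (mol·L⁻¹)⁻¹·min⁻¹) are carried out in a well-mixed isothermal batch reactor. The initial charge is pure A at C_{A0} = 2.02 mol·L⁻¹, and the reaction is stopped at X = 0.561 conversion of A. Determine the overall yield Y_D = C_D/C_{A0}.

0.0277

C_A = C_{A0}(1−X) = 0.8868 mol·L⁻¹.
Along a PFR/batch, dC_D/dC_A = −r_D/(r_D+r_U) = −k₁/(k₁+k₂·C_A).
Integrating from C_{A0} to C_A: C_D = (0.207/2.89)·ln[(0.207+2.89·2.02)/(0.207+2.89·0.887)] = 0.07163·ln(6.045/2.770) = 0.05590 mol·L⁻¹.
Y_D = C_D/C_{A0} = 0.05590/2.02 = 0.0277.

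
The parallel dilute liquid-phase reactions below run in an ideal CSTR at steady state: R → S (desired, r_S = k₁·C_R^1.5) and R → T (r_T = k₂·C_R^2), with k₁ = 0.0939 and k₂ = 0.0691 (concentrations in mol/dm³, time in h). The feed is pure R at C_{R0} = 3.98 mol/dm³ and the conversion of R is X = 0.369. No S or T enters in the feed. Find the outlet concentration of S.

Exit C_R = C_{R0}(1−X) = 3.98×0.631 = 2.511 mol/dm³.
In a CSTR the entire volume is at exit conditions, so r_S = 0.0939×2.511^1.5 = 0.3737 and r_T = 0.0691×2.511^2 = 0.4358.
Fraction of consumed R going to S: r_S/(r_S+r_T) = 0.4616.
C_S = 0.4616·C_{R0}·X = 0.4616×3.98×0.369 = 0.678 mol/dm³.

0.678 mol/dm³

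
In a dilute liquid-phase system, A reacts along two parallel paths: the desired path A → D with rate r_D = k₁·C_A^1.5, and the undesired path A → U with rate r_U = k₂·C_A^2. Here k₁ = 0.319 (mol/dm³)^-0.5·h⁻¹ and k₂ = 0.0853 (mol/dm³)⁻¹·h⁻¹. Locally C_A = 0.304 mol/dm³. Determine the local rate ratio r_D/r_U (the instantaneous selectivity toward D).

S_{D/U} = r_D/r_U = (k₁·C_A^1.5)/(k₂·C_A^2) = (k₁/k₂)·C_A^-0.5.
= (0.319×0.3040^1.5) / (0.0853×0.3040^2) = 0.05347/0.007883 = 6.78.
The undesired path is higher order in A, so low C_A (CSTR or dilute feed) favours D.

6.78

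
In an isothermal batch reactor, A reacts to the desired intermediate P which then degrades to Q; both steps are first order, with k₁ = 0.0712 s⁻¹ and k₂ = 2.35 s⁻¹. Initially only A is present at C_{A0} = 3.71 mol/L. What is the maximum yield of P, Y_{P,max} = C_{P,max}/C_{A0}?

0.0272

For a first-order series the maximum intermediate yield is C_{P,max}/C_{A0} = (k₁/k₂)^[k₂/(k₂−k₁)].
= (0.0712/2.35)^(2.35/(2.35−0.0712)) = (0.03030)^(1.031) = 0.02716.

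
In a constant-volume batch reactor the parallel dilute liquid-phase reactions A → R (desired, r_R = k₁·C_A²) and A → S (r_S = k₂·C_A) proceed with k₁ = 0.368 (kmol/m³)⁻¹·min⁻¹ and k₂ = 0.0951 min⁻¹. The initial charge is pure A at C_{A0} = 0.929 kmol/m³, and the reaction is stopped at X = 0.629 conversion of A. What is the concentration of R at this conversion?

C_A = C_{A0}(1−X) = 0.3447 kmol/m³.
Along a PFR/batch, dC_S/dC_A = −r_S/(r_R+r_S) = −k₂/(k₂+k₁·C_A).
Integrating from C_{A0} to C_A: C_S = (0.0951/0.368)·ln[(0.0951+0.368·0.929)/(0.0951+0.368·0.345)] = 0.2584·ln(0.4370/0.2219) = 0.1751 kmol/m³.
Then C_R = (C_{A0}−C_A) − C_S = 0.5843 − 0.1751 = 0.4093 kmol/m³.

0.409 kmol/m³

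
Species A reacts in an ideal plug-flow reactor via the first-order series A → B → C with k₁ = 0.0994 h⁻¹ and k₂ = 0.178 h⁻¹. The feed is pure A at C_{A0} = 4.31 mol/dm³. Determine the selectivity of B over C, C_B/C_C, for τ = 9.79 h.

Solving the coupled first-order balances gives C_B(τ) = [k₁/(k₂−k₁)]·C_{A0}·(e^(−k₁τ) − e^(−k₂τ)).
e^(−k₁τ) = e^(−0.0994×9.79) = e^(−0.9731) = 0.3779; e^(−k₂τ) = e^(−1.743) = 0.1751.
C_B = 0.0994×4.31/(0.178−0.0994) × (0.3779−0.1751) = 5.451×0.2028 = 1.106 mol/dm³.
C_A = C_{A0}e^(−k₁τ) = 1.629 mol/dm³, so C_C = C_{A0}−C_A−C_B = 1.576 mol/dm³; C_B/C_C = 0.702.

0.702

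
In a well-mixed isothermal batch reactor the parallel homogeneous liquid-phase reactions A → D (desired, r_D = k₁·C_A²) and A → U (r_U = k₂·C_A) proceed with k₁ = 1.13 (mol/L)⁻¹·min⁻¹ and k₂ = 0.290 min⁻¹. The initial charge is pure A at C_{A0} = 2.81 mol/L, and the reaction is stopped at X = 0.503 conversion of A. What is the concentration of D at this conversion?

C_A = C_{A0}(1−X) = 1.397 mol/L.
Along a PFR/batch, dC_U/dC_A = −r_U/(r_D+r_U) = −k₂/(k₂+k₁·C_A).
Integrating from C_{A0} to C_A: C_U = (0.290/1.13)·ln[(0.290+1.13·2.81)/(0.290+1.13·1.40)] = 0.2566·ln(3.465/1.868) = 0.1586 mol/L.
Then C_D = (C_{A0}−C_A) − C_U = 1.413 − 0.1586 = 1.255 mol/L.

1.25 mol/L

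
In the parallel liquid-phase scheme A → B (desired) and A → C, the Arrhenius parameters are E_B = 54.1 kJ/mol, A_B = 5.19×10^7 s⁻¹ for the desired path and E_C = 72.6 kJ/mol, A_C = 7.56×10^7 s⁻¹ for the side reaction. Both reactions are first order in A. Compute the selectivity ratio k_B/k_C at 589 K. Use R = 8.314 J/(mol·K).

Since both paths have the same order in A, the concentration cancels and S_{B/C} = k_B/k_C = (A_B/A_C)·exp[(E_C−E_B)/(RT)].
(E_C−E_B)/(RT) = (72.6−54.1)×10³/(8.314×589) = 18500/4897 = 3.778.
k_B/k_C = (5.19×10^7/7.56×10^7)·exp(3.778) = 0.6865 × 43.72 = 30.0.

30.0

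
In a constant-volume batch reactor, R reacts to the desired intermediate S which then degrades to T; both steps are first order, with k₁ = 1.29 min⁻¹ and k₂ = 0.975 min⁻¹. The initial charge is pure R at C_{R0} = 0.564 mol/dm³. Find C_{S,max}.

0.237 mol/dm³

Evaluating C_S at t_opt = ln(k₂/k₁)/(k₂−k₁) gives C_{S,max}/C_{R0} = (k₁/k₂)^[k₂/(k₂−k₁)].
= (1.29/0.975)^(0.975/(0.975−1.29)) = (1.323)^(-3.095) = 0.4204.
C_{S,max} = 0.4204×0.564 = 0.237 mol/dm³.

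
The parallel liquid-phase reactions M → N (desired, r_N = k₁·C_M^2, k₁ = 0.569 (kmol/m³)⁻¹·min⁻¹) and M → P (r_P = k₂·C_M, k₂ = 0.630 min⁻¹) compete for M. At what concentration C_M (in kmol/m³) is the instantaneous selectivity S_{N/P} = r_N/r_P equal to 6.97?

S_{N/P} = (k₁/k₂)·C_M ⇒ C_M = S·k₂/k₁.
= 6.97×0.630/0.569 = 7.72 kmol/m³.

7.72 kmol/m³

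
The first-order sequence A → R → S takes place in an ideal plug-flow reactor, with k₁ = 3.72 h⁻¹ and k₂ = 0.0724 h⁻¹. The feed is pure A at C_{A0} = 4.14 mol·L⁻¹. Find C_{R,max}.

3.83 mol·L⁻¹

For a first-order series the maximum intermediate yield is C_{R,max}/C_{A0} = (k₁/k₂)^[k₂/(k₂−k₁)].
= (3.72/0.0724)^(0.0724/(0.0724−3.72)) = (51.38)^(-0.01985) = 0.9248.
C_{R,max} = 0.9248×4.14 = 3.83 mol·L⁻¹.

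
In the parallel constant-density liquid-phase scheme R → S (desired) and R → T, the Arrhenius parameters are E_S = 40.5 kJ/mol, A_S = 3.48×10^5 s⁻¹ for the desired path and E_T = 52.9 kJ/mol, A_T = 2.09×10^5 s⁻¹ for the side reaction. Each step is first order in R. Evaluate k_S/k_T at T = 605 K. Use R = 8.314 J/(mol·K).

19.6

k_S/k_T = (A_S/A_T)·exp[−(E_S−E_T)/(RT)] = (A_S/A_T)·exp[(E_T−E_S)/(RT)].
(E_T−E_S)/(RT) = (52.9−40.5)×10³/(8.314×605) = 12400/5030 = 2.465.
k_S/k_T = (3.48×10^5/2.09×10^5)·exp(2.465) = 1.665 × 11.77 = 19.6.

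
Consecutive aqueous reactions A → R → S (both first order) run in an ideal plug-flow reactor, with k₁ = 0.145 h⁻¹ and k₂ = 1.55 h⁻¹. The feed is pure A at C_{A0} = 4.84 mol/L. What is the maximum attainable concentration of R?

For a first-order series the maximum intermediate yield is C_{R,max}/C_{A0} = (k₁/k₂)^[k₂/(k₂−k₁)].
= (0.145/1.55)^(1.55/(1.55−0.145)) = (0.09355)^(1.103) = 0.07326.
C_{R,max} = 0.07326×4.84 = 0.355 mol/L.

0.355 mol/L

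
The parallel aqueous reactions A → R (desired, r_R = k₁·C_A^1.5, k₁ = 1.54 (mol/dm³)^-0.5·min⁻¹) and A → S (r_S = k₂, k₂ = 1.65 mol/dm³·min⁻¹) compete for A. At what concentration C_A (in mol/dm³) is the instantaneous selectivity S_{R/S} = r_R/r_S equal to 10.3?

4.96 mol/dm³

S_{R/S} = (k₁/k₂)·C_A^1.5 ⇒ C_A = (S·k₂/k₁)^(1/1.5).
= (10.3×1.65/1.54)^(0.6667) = (11.04)^(0.6667) = 4.96 mol/dm³.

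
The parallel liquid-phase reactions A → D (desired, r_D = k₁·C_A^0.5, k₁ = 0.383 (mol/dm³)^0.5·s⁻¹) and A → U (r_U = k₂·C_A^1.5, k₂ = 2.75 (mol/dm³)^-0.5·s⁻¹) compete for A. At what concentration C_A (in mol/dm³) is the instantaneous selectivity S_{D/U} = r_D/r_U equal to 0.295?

S_{D/U} = (k₁/k₂)·C_A⁻¹ ⇒ C_A = (S·k₂/k₁)^(-1).
= (0.295×2.75/0.383)^(-1) = (2.118)^(-1) = 0.472 mol/dm³.

0.472 mol/dm³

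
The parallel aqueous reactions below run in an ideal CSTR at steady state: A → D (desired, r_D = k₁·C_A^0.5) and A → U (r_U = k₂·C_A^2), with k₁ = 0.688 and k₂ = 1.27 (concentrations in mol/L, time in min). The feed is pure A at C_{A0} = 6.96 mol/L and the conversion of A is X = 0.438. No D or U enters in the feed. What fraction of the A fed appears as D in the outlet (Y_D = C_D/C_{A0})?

0.0287

Exit C_A = C_{A0}(1−X) = 6.96×0.562 = 3.912 mol/L.
A CSTR operates uniformly at the exit composition, giving r_D = 1.361 and r_U = 19.43 (each k·C_A^n at C_A = 3.912).
Fraction of consumed A going to D: r_D/(r_D+r_U) = 0.06544.
C_D = 0.06544·C_{A0}·X = 0.06544×6.96×0.438 = 0.200 mol/L; Y_D = C_D/C_{A0} = 0.0287.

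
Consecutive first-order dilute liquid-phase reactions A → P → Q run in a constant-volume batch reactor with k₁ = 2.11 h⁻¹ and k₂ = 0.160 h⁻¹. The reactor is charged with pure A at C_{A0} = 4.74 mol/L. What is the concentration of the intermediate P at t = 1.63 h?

Solving the coupled first-order balances gives C_P(t) = [k₁/(k₂−k₁)]·C_{A0}·(e^(−k₁t) − e^(−k₂t)).
e^(−k₁t) = e^(−2.11×1.63) = e^(−3.439) = 0.03209; e^(−k₂t) = e^(−0.2608) = 0.7704.
C_P = 2.11×4.74/(0.160−2.11) × (0.03209−0.7704) = (-5.129)×(-0.7383) = 3.787 mol/L.

3.79 mol/L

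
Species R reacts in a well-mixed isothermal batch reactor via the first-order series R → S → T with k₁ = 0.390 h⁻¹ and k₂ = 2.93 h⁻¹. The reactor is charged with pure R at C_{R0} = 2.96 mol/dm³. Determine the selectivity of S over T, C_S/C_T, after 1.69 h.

0.194

For first-order series with pure R initially, C_S(t) = k₁C_{R0}/(k₂−k₁)·(e^(−k₁t) − e^(−k₂t)).
e^(−k₁t) = e^(−0.390×1.69) = e^(−0.6591) = 0.5173; e^(−k₂t) = e^(−4.952) = 0.007071.
C_S = 0.390×2.96/(2.93−0.390) × (0.5173−0.007071) = 0.4545×0.5102 = 0.2319 mol/dm³.
C_R = C_{R0}e^(−k₁t) = 1.531 mol/dm³, so C_T = C_{R0}−C_R−C_S = 1.197 mol/dm³; C_S/C_T = 0.194.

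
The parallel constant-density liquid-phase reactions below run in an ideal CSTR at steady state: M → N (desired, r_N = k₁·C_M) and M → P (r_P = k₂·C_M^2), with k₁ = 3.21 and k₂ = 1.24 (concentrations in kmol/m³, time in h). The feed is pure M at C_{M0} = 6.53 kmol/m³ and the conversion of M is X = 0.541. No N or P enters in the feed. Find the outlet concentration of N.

Exit C_M = C_{M0}(1−X) = 6.53×0.459 = 2.997 kmol/m³.
A CSTR operates uniformly at the exit composition, giving r_N = 9.621 and r_P = 11.14 (each k·C_M^n at C_M = 2.997).
Fraction of consumed M going to N: r_N/(r_N+r_P) = 0.4634.
C_N = 0.4634·C_{M0}·X = 0.4634×6.53×0.541 = 1.64 kmol/m³.

1.64 kmol/m³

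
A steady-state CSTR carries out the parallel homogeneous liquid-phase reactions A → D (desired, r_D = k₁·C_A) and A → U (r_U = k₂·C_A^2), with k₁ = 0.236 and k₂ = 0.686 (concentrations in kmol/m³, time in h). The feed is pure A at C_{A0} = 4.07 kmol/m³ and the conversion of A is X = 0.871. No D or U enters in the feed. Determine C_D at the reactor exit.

1.40 kmol/m³

Exit C_A = C_{A0}(1−X) = 4.07×0.129 = 0.5250 kmol/m³.
In a CSTR the entire volume is at exit conditions, so r_D = 0.236×0.5250 = 0.1239 and r_U = 0.686×0.5250^2 = 0.1891.
Fraction of consumed A going to D: r_D/(r_D+r_U) = 0.3959.
C_D = 0.3959·C_{A0}·X = 0.3959×4.07×0.871 = 1.40 kmol/m³.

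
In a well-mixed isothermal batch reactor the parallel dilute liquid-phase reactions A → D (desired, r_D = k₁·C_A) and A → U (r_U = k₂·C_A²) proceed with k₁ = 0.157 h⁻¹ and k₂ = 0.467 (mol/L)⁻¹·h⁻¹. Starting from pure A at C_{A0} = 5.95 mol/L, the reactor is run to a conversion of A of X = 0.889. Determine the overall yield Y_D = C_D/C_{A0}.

C_A = C_{A0}(1−X) = 0.6604 mol/L.
Along a PFR/batch, dC_D/dC_A = −r_D/(r_D+r_U) = −k₁/(k₁+k₂·C_A).
Integrating from C_{A0} to C_A: C_D = (0.157/0.467)·ln[(0.157+0.467·5.95)/(0.157+0.467·0.660)] = 0.3362·ln(2.936/0.4654) = 0.6192 mol/L.
Y_D = C_D/C_{A0} = 0.6192/5.95 = 0.104.

0.104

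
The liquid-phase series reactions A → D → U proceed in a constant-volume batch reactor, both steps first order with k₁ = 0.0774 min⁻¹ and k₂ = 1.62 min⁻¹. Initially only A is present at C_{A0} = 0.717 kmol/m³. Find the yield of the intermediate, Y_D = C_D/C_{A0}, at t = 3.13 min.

0.0391

Solving the coupled first-order balances gives C_D(t) = [k₁/(k₂−k₁)]·C_{A0}·(e^(−k₁t) − e^(−k₂t)).
e^(−k₁t) = e^(−0.0774×3.13) = e^(−0.2423) = 0.7849; e^(−k₂t) = e^(−5.071) = 0.006279.
C_D = 0.0774×0.717/(1.62−0.0774) × (0.7849−0.006279) = 0.03598×0.7786 = 0.02801 kmol/m³.
Y_D = C_D/C_{A0} = 0.02801/0.717 = 0.0391.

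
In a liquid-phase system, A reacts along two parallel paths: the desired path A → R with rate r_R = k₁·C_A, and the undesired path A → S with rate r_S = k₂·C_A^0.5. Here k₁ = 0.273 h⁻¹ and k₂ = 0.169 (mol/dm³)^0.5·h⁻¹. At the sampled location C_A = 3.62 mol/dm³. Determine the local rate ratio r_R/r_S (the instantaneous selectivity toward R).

3.07

S_{R/S} = r_R/r_S = (k₁·C_A)/(k₂·C_A^0.5) = (k₁/k₂)·C_A^0.5.
= (0.273×3.620) / (0.169×3.620^0.5) = 0.9883/0.3215 = 3.07.
Since the desired path is higher order in A, keeping C_A high (PFR or concentrated feed) favours R.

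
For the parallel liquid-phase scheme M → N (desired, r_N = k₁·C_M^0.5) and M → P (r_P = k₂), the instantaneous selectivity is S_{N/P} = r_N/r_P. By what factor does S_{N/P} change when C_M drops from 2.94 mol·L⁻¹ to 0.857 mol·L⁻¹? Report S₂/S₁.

S_{N/P} = (k₁/k₂)·C_M^0.5, so S₂/S₁ = (C_{M,2}/C_{M,1})^0.5.
= (0.857/2.94)^0.5 = (0.2915)^0.5 = 0.540.
Selectivity toward N falls as C_M falls — high-concentration operation is favoured.

0.540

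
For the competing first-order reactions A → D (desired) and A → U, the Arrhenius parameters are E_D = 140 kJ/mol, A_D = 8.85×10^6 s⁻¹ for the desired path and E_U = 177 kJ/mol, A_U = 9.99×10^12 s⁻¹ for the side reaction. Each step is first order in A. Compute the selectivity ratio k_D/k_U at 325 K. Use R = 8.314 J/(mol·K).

0.784

With equal orders, S_{D/U} = k_D/k_U = (A_D/A_U)·exp[(E_U−E_D)/(RT)].
(E_U−E_D)/(RT) = (177−140)×10³/(8.314×325) = 37000/2702 = 13.69.
k_D/k_U = (8.85×10^6/9.99×10^12)·exp(13.69) = 8.859×10^-7 × 8.850×10^5 = 0.784.
Since E_D < E_U, lowering the temperature improves selectivity toward D.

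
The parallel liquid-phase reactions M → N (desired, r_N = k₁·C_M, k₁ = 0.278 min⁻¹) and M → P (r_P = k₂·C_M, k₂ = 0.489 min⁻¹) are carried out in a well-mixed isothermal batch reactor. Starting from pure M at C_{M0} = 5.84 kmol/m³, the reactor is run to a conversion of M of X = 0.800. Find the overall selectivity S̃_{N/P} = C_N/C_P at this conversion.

0.569

C_M = C_{M0}(1−X) = 1.168 kmol/m³.
Both paths are first order in M, so the instantaneous fraction to N is constant: dC_N/d(−C_M) = k₁/(k₁+k₂) = 0.3625.
C_N = 0.3625·(C_{M0}−C_M) = 0.3625×4.672 = 1.69 kmol/m³.
C_P = (C_{M0}−C_M)−C_N = 2.979 kmol/m³; S̃_{N/P} = 1.693/2.979 = 0.569.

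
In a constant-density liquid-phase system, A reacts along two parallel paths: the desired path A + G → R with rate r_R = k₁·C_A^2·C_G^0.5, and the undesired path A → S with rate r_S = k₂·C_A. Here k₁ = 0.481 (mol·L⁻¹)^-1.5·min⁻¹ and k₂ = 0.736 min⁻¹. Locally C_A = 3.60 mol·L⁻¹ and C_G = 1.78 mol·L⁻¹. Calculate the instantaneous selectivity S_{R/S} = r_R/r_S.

S_{R/S} = r_R/r_S = (k₁·C_A^2·C_G^0.5)/(k₂·C_A) = (k₁/k₂)·C_A·C_G^0.5.
= (0.481×3.600^2×1.780^0.5) / (0.736×3.600) = 8.317/2.650 = 3.14.
Since the desired path is higher order in A, keeping C_A high (PFR or concentrated feed) favours R.

3.14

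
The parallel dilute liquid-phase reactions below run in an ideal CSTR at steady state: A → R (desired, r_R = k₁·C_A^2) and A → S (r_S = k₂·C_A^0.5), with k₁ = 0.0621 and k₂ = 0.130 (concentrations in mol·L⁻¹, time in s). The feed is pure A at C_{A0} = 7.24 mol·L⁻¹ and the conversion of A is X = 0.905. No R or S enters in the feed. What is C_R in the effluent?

Exit C_A = C_{A0}(1−X) = 7.24×0.0950 = 0.6878 mol·L⁻¹.
A CSTR operates uniformly at the exit composition, giving r_R = 0.02938 and r_S = 0.1078 (each k·C_A^n at C_A = 0.6878).
Fraction of consumed A going to R: r_R/(r_R+r_S) = 0.2141.
C_R = 0.2141·C_{A0}·X = 0.2141×7.24×0.905 = 1.40 mol·L⁻¹.

1.40 mol·L⁻¹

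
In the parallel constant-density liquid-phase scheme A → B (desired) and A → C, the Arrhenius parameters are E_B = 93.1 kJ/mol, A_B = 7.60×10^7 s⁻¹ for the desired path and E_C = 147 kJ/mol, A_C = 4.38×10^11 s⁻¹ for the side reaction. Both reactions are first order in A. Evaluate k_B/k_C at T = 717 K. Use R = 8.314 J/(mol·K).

Since both paths have the same order in A, the concentration cancels and S_{B/C} = k_B/k_C = (A_B/A_C)·exp[(E_C−E_B)/(RT)].
(E_C−E_B)/(RT) = (147−93.1)×10³/(8.314×717) = 53900/5961 = 9.042.
k_B/k_C = (7.60×10^7/4.38×10^11)·exp(9.042) = 1.735×10^-4 × 8450 = 1.47.
Since E_B < E_C, lowering the temperature improves selectivity toward B.

1.47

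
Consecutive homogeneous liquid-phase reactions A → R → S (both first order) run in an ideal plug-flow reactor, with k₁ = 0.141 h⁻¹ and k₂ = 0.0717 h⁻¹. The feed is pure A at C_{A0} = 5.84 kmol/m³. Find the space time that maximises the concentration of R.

9.76 h

The intermediate peaks when r₁ = r₂, i.e. k₁e^(−k₁τ) = k₂e^(−k₂τ), giving τ_opt = ln(k₂/k₁)/(k₂−k₁).
= ln(0.0717/0.141)/(0.0717−0.141) = ln(0.5085)/-0.06930 = -0.6763/-0.06930 = 9.76 h.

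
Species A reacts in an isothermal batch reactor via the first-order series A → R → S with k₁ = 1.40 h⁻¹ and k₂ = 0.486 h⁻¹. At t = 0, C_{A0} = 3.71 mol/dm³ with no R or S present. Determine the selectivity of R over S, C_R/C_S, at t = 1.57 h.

Solving the coupled first-order balances gives C_R(t) = [k₁/(k₂−k₁)]·C_{A0}·(e^(−k₁t) − e^(−k₂t)).
e^(−k₁t) = e^(−1.40×1.57) = e^(−2.198) = 0.1110; e^(−k₂t) = e^(−0.7630) = 0.4663.
C_R = 1.40×3.71/(0.486−1.40) × (0.1110−0.4663) = (-5.683)×(-0.3552) = 2.019 mol/dm³.
C_A = C_{A0}e^(−k₁t) = 0.4119 mol/dm³, so C_S = C_{A0}−C_A−C_R = 1.279 mol/dm³; C_R/C_S = 1.58.

1.58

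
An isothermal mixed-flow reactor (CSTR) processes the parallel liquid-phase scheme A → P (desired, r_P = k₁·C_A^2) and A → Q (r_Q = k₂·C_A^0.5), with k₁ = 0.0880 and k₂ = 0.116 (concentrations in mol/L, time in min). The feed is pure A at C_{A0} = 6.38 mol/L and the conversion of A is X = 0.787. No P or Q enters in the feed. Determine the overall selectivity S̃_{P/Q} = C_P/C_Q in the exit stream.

Exit C_A = C_{A0}(1−X) = 6.38×0.213 = 1.359 mol/L.
A CSTR operates uniformly at the exit composition, giving r_P = 0.1625 and r_Q = 0.1352 (each k·C_A^n at C_A = 1.359).
Overall selectivity = C_P/C_Q = r_Pτ/(r_Qτ) = r_P/r_Q = 1.20.

1.20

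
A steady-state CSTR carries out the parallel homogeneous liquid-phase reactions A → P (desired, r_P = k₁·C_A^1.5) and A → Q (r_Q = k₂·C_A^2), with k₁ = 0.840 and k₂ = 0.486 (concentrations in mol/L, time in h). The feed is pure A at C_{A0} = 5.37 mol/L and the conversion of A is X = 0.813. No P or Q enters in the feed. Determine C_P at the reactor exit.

2.76 mol/L

Exit C_A = C_{A0}(1−X) = 5.37×0.187 = 1.004 mol/L.
In a CSTR the entire volume is at exit conditions, so r_P = 0.840×1.004^1.5 = 0.8453 and r_Q = 0.486×1.004^2 = 0.4901.
Fraction of consumed A going to P: r_P/(r_P+r_Q) = 0.6330.
C_P = 0.6330·C_{A0}·X = 0.6330×5.37×0.813 = 2.76 mol/L.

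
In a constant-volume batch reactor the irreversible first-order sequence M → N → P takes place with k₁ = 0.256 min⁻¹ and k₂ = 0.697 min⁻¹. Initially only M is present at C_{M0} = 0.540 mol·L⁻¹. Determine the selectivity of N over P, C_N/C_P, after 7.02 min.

The intermediate concentration in a first-order A→B→C sequence is C_N = k₁C_{M0}(e^(−k₁t) − e^(−k₂t))/(k₂−k₁).
e^(−k₁t) = e^(−0.256×7.02) = e^(−1.797) = 0.1658; e^(−k₂t) = e^(−4.893) = 0.007499.
C_N = 0.256×0.540/(0.697−0.256) × (0.1658−0.007499) = 0.3135×0.1583 = 0.04961 mol·L⁻¹.
C_M = C_{M0}e^(−k₁t) = 0.08952 mol·L⁻¹, so C_P = C_{M0}−C_M−C_N = 0.4009 mol·L⁻¹; C_N/C_P = 0.124.

0.124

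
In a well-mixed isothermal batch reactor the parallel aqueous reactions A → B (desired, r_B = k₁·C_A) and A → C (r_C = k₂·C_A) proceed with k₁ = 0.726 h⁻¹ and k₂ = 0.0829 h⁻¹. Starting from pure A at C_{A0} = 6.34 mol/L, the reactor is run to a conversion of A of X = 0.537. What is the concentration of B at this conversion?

3.06 mol/L

C_A = C_{A0}(1−X) = 2.935 mol/L.
Both paths are first order in A, so the instantaneous fraction to B is constant: dC_B/d(−C_A) = k₁/(k₁+k₂) = 0.8975.
C_B = 0.8975·(C_{A0}−C_A) = 0.8975×3.405 = 3.06 mol/L.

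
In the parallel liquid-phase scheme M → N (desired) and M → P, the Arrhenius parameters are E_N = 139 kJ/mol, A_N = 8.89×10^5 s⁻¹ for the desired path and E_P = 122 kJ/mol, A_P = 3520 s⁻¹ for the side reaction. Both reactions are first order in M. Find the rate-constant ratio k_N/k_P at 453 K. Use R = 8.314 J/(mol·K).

2.77

k_N/k_P = (A_N/A_P)·exp[−(E_N−E_P)/(RT)] = (A_N/A_P)·exp[(E_P−E_N)/(RT)].
(E_P−E_N)/(RT) = (122−139)×10³/(8.314×453) = -17000/3766 = -4.514.
k_N/k_P = (8.89×10^5/3520)·exp(-4.514) = 252.6 × 0.01096 = 2.77.
Since E_N > E_P, raising the temperature improves selectivity toward N.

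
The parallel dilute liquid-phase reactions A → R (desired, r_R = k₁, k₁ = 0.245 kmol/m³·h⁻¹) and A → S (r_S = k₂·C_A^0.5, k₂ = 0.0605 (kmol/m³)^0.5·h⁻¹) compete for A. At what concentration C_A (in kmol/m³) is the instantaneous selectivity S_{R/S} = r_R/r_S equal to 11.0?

S_{R/S} = (k₁/k₂)·C_A^-0.5 ⇒ C_A = (S·k₂/k₁)^(-2).
= (11.0×0.0605/0.245)^(-2) = (2.716)^(-2) = 0.136 kmol/m³.

0.136 kmol/m³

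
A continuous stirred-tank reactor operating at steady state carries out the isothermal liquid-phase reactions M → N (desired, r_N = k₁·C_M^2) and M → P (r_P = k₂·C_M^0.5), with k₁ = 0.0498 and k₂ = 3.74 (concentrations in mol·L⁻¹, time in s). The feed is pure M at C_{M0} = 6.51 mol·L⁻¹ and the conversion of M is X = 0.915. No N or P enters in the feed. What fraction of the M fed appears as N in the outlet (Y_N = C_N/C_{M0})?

0.00499

Exit C_M = C_{M0}(1−X) = 6.51×0.0850 = 0.5533 mol·L⁻¹.
A CSTR operates uniformly at the exit composition, giving r_N = 0.01525 and r_P = 2.782 (each k·C_M^n at C_M = 0.5533).
Fraction of consumed M going to N: r_N/(r_N+r_P) = 0.005451.
C_N = 0.005451·C_{M0}·X = 0.005451×6.51×0.915 = 0.0325 mol·L⁻¹; Y_N = C_N/C_{M0} = 0.00499.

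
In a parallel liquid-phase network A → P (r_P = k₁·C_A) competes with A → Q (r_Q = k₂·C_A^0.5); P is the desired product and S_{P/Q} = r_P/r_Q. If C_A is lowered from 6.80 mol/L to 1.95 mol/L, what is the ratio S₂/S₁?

S_{P/Q} = (k₁/k₂)·C_A^0.5, so S₂/S₁ = (C_{A,2}/C_{A,1})^0.5.
= (1.95/6.80)^0.5 = (0.2868)^0.5 = 0.536.

0.536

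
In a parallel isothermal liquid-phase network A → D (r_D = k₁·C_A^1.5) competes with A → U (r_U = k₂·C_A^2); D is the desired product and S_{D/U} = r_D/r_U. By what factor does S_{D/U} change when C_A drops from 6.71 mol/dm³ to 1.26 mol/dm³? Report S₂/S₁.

2.31

S_{D/U} = (k₁/k₂)·C_A^-0.5, so S₂/S₁ = (C_{A,2}/C_{A,1})^-0.5.
= (1.26/6.71)^(-0.5) = (0.1878)^(-0.5) = 2.31.
Selectivity toward D rises as C_A falls — low-concentration operation is favoured.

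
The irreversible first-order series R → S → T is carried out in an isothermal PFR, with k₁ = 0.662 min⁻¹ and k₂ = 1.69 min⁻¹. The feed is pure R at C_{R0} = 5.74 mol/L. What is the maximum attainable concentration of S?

1.23 mol/L

At the optimum, C_{S,max}/C_{R0} = (k₁/k₂)^[k₂/(k₂−k₁)].
= (0.662/1.69)^(1.69/(1.69−0.662)) = (0.3917)^(1.644) = 0.2142.
C_{S,max} = 0.2142×5.74 = 1.23 mol/L.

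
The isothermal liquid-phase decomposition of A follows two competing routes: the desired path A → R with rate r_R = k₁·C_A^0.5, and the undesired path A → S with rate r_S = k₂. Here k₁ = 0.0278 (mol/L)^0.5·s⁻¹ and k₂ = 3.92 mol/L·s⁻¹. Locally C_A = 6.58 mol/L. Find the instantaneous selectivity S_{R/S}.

0.0182

S_{R/S} = r_R/r_S = (k₁·C_A^0.5)/(k₂) = (k₁/k₂)·C_A^0.5.
= (0.0278×6.580^0.5) / (3.92) = 0.07131/3.920 = 0.0182.
Since the desired path is higher order in A, keeping C_A high (PFR or concentrated feed) favours R.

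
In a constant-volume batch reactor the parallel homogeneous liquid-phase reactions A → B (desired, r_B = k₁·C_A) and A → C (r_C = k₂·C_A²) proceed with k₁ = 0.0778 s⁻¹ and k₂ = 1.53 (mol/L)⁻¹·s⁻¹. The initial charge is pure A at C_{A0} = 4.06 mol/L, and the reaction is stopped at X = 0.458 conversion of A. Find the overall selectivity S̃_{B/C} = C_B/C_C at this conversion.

C_A = C_{A0}(1−X) = 2.201 mol/L.
Along a PFR/batch, dC_B/dC_A = −r_B/(r_B+r_C) = −k₁/(k₁+k₂·C_A).
Integrating from C_{A0} to C_A: C_B = (0.0778/1.53)·ln[(0.0778+1.53·4.06)/(0.0778+1.53·2.20)] = 0.05085·ln(6.290/3.445) = 0.03062 mol/L.
C_C = (C_{A0}−C_A)−C_B = 1.829 mol/L; S̃_{B/C} = 0.03062/1.829 = 0.0167.

0.0167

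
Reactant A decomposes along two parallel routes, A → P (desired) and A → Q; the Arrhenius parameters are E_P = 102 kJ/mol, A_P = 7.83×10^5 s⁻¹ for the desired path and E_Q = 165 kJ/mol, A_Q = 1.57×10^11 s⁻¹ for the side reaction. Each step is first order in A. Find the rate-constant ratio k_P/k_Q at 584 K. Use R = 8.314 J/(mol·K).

2.15

Since both paths have the same order in A, the concentration cancels and S_{P/Q} = k_P/k_Q = (A_P/A_Q)·exp[(E_Q−E_P)/(RT)].
(E_Q−E_P)/(RT) = (165−102)×10³/(8.314×584) = 63000/4855 = 12.98.
k_P/k_Q = (7.83×10^5/1.57×10^11)·exp(12.98) = 4.987×10^-6 × 4.316×10^5 = 2.15.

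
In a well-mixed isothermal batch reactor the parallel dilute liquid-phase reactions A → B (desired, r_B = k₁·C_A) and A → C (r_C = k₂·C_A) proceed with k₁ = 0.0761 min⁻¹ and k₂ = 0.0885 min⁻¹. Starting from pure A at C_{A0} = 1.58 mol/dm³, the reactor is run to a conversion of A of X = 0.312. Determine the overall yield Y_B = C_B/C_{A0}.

0.144

C_A = C_{A0}(1−X) = 1.087 mol/dm³.
Both paths are first order in A, so the instantaneous fraction to B is constant: dC_B/d(−C_A) = k₁/(k₁+k₂) = 0.4623.
C_B = 0.4623·(C_{A0}−C_A) = 0.4623×0.4930 = 0.228 mol/dm³.
Y_B = C_B/C_{A0} = 0.2279/1.58 = 0.144.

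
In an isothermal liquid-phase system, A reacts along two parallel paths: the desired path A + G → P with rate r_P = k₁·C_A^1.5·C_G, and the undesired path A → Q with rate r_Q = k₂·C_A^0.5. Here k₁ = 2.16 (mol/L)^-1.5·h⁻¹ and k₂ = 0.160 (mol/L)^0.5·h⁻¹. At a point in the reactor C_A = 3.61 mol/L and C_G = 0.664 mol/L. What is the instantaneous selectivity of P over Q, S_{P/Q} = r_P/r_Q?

32.4

S_{P/Q} = r_P/r_Q = (k₁·C_A^1.5·C_G)/(k₂·C_A^0.5) = (k₁/k₂)·C_A·C_G.
= (2.16×3.610^1.5×0.6640) / (0.160×3.610^0.5) = 9.837/0.3040 = 32.4.
Since the desired path is higher order in A, keeping C_A high (PFR or concentrated feed) favours P.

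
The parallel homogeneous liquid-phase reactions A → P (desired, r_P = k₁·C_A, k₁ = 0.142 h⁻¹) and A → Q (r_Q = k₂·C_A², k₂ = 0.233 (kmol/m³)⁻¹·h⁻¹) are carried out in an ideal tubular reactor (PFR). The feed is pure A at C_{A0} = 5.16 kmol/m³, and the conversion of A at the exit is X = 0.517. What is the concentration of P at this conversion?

C_A = C_{A0}(1−X) = 2.492 kmol/m³.
Along a PFR/batch, dC_P/dC_A = −r_P/(r_P+r_Q) = −k₁/(k₁+k₂·C_A).
Integrating from C_{A0} to C_A: C_P = (0.142/0.233)·ln[(0.142+0.233·5.16)/(0.142+0.233·2.49)] = 0.6094·ln(1.344/0.7227) = 0.3782 kmol/m³.

0.378 kmol/m³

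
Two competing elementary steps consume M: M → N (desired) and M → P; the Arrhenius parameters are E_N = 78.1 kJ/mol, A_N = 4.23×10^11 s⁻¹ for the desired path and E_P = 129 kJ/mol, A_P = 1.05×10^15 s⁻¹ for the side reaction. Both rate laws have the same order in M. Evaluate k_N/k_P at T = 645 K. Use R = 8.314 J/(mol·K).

5.34

Since both paths have the same order in M, the concentration cancels and S_{N/P} = k_N/k_P = (A_N/A_P)·exp[(E_P−E_N)/(RT)].
(E_P−E_N)/(RT) = (129−78.1)×10³/(8.314×645) = 50900/5363 = 9.492.
k_N/k_P = (4.23×10^11/1.05×10^15)·exp(9.492) = 4.029×10^-4 × 13250 = 5.34.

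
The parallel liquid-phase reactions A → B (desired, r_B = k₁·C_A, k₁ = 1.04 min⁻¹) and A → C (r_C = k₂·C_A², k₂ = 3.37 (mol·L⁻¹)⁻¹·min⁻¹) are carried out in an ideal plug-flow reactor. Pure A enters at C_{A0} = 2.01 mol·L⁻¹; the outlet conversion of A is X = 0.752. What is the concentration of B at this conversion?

0.326 mol·L⁻¹

C_A = C_{A0}(1−X) = 0.4985 mol·L⁻¹.
Along a PFR/batch, dC_B/dC_A = −r_B/(r_B+r_C) = −k₁/(k₁+k₂·C_A).
Integrating from C_{A0} to C_A: C_B = (1.04/3.37)·ln[(1.04+3.37·2.01)/(1.04+3.37·0.498)] = 0.3086·ln(7.814/2.720) = 0.3257 mol·L⁻¹.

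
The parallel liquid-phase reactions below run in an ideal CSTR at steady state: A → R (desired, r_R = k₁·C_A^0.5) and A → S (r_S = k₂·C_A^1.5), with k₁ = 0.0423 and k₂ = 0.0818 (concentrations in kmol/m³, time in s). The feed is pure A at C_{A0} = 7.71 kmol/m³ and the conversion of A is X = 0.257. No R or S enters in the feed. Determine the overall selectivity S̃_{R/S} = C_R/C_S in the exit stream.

Exit C_A = C_{A0}(1−X) = 7.71×0.743 = 5.729 kmol/m³.
A CSTR operates uniformly at the exit composition, giving r_R = 0.1012 and r_S = 1.122 (each k·C_A^n at C_A = 5.729).
Overall selectivity = C_R/C_S = r_Rτ/(r_Sτ) = r_R/r_S = 0.0903.

0.0903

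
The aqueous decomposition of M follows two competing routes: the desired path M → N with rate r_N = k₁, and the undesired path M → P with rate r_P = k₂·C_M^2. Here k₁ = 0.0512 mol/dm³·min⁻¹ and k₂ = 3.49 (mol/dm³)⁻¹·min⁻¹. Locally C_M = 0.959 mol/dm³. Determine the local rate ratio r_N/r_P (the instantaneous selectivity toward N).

0.0160

S_{N/P} = r_N/r_P = (k₁)/(k₂·C_M^2) = (k₁/k₂)·C_M^-2.
= (0.0512) / (3.49×0.9590^2) = 0.05120/3.210 = 0.0160.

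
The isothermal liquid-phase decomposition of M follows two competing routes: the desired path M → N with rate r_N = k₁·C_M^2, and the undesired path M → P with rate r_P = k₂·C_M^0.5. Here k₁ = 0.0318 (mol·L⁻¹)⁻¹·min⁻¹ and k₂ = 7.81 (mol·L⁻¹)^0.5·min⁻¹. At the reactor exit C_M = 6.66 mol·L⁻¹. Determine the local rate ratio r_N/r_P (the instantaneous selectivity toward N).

0.0700

S_{N/P} = r_N/r_P = (k₁·C_M^2)/(k₂·C_M^0.5) = (k₁/k₂)·C_M^1.5.
= (0.0318×6.660^2) / (7.81×6.660^0.5) = 1.411/20.16 = 0.0700.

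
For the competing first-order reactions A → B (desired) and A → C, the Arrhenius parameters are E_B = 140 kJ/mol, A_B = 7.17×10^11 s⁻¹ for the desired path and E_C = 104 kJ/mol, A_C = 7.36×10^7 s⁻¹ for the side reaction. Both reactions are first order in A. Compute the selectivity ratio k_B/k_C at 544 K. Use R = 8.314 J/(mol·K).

k_B/k_C = (A_B/A_C)·exp[−(E_B−E_C)/(RT)] = (A_B/A_C)·exp[(E_C−E_B)/(RT)].
(E_C−E_B)/(RT) = (104−140)×10³/(8.314×544) = -36000/4523 = -7.960.
k_B/k_C = (7.17×10^11/7.36×10^7)·exp(-7.960) = 9742 × 3.493×10^-4 = 3.40.
Since E_B > E_C, raising the temperature improves selectivity toward B.

3.40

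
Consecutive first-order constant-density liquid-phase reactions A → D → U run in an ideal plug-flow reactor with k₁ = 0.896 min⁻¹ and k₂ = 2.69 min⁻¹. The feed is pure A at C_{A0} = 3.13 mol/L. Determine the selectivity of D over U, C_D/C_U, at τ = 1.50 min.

0.197

The intermediate concentration in a first-order A→B→C sequence is C_D = k₁C_{A0}(e^(−k₁τ) − e^(−k₂τ))/(k₂−k₁).
e^(−k₁τ) = e^(−0.896×1.50) = e^(−1.344) = 0.2608; e^(−k₂τ) = e^(−4.035) = 0.01769.
C_D = 0.896×3.13/(2.69−0.896) × (0.2608−0.01769) = 1.563×0.2431 = 0.3801 mol/L.
C_A = C_{A0}e^(−k₁τ) = 0.8163 mol/L, so C_U = C_{A0}−C_A−C_D = 1.934 mol/L; C_D/C_U = 0.197.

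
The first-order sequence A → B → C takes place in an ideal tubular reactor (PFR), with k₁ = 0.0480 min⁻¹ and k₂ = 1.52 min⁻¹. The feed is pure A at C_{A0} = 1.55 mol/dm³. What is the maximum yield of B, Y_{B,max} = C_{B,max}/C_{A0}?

0.0282

At the optimum, C_{B,max}/C_{A0} = (k₁/k₂)^[k₂/(k₂−k₁)].
= (0.0480/1.52)^(1.52/(1.52−0.0480)) = (0.03158)^(1.033) = 0.02821.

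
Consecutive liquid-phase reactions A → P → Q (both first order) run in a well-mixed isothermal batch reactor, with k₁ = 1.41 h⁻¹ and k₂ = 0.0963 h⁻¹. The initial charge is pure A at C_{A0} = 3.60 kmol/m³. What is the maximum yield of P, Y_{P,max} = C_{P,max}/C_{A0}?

For a first-order series the maximum intermediate yield is C_{P,max}/C_{A0} = (k₁/k₂)^[k₂/(k₂−k₁)].
= (1.41/0.0963)^(0.0963/(0.0963−1.41)) = (14.64)^(-0.07330) = 0.8214.

0.821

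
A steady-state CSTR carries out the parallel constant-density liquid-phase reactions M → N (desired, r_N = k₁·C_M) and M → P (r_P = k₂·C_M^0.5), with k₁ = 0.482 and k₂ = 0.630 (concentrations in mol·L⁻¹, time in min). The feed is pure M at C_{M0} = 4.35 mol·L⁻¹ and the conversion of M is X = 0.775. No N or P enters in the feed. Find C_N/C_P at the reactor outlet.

0.757

Exit C_M = C_{M0}(1−X) = 4.35×0.225 = 0.9787 mol·L⁻¹.
A CSTR operates uniformly at the exit composition, giving r_N = 0.4718 and r_P = 0.6233 (each k·C_M^n at C_M = 0.9787).
Overall selectivity = C_N/C_P = r_Nτ/(r_Pτ) = r_N/r_P = 0.757.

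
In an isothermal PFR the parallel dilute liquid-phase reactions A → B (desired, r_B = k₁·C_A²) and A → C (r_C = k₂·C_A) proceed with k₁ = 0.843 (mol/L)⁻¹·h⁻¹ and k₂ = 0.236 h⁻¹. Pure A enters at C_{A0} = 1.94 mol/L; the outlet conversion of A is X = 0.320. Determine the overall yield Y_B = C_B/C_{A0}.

0.273

C_A = C_{A0}(1−X) = 1.319 mol/L.
Along a PFR/batch, dC_C/dC_A = −r_C/(r_B+r_C) = −k₂/(k₂+k₁·C_A).
Integrating from C_{A0} to C_A: C_C = (0.236/0.843)·ln[(0.236+0.843·1.94)/(0.236+0.843·1.32)] = 0.2800·ln(1.871/1.348) = 0.09183 mol/L.
Then C_B = (C_{A0}−C_A) − C_C = 0.6208 − 0.09183 = 0.5290 mol/L.
Y_B = C_B/C_{A0} = 0.5290/1.94 = 0.273.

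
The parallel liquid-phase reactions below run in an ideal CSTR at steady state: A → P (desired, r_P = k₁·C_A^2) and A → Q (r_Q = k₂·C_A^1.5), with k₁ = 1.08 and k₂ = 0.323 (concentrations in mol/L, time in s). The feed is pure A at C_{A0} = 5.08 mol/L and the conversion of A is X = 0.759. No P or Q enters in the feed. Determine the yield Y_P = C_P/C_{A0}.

0.597

Exit C_A = C_{A0}(1−X) = 5.08×0.241 = 1.224 mol/L.
A CSTR operates uniformly at the exit composition, giving r_P = 1.619 and r_Q = 0.4375 (each k·C_A^n at C_A = 1.224).
Fraction of consumed A going to P: r_P/(r_P+r_Q) = 0.7872.
C_P = 0.7872·C_{A0}·X = 0.7872×5.08×0.759 = 3.04 mol/L; Y_P = C_P/C_{A0} = 0.597.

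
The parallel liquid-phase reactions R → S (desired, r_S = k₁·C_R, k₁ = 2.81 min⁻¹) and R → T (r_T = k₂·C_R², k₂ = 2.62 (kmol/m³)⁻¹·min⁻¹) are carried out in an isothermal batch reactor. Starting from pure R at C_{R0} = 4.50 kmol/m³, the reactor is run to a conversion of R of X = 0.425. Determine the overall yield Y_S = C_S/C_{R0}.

0.100

C_R = C_{R0}(1−X) = 2.587 kmol/m³.
Along a PFR/batch, dC_S/dC_R = −r_S/(r_S+r_T) = −k₁/(k₁+k₂·C_R).
Integrating from C_{R0} to C_R: C_S = (2.81/2.62)·ln[(2.81+2.62·4.50)/(2.81+2.62·2.59)] = 1.073·ln(14.60/9.589) = 0.4509 kmol/m³.
Y_S = C_S/C_{R0} = 0.4509/4.50 = 0.100.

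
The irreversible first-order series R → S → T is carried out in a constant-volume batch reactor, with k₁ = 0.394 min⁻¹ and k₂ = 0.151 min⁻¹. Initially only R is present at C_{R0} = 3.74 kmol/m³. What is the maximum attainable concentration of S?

At the optimum, C_{S,max}/C_{R0} = (k₁/k₂)^[k₂/(k₂−k₁)].
= (0.394/0.151)^(0.151/(0.151−0.394)) = (2.609)^(-0.6214) = 0.5510.
C_{S,max} = 0.5510×3.74 = 2.06 kmol/m³.

2.06 kmol/m³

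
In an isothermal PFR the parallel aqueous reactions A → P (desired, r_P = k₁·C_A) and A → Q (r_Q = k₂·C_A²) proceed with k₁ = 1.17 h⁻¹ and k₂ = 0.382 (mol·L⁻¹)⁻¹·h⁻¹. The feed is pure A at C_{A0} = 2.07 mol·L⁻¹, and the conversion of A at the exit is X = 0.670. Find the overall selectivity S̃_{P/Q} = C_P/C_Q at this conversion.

2.29

C_A = C_{A0}(1−X) = 0.6831 mol·L⁻¹.
Along a PFR/batch, dC_P/dC_A = −r_P/(r_P+r_Q) = −k₁/(k₁+k₂·C_A).
Integrating from C_{A0} to C_A: C_P = (1.17/0.382)·ln[(1.17+0.382·2.07)/(1.17+0.382·0.683)] = 3.063·ln(1.961/1.431) = 0.9648 mol·L⁻¹.
C_Q = (C_{A0}−C_A)−C_P = 0.4221 mol·L⁻¹; S̃_{P/Q} = 0.9648/0.4221 = 2.29.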